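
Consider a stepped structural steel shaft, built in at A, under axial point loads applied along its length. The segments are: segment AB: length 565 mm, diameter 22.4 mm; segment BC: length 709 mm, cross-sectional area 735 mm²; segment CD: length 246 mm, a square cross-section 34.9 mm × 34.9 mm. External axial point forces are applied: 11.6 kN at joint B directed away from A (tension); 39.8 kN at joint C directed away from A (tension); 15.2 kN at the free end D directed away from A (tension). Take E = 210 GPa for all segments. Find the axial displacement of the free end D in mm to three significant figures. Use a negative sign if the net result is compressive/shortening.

Internal axial forces (sectioning from the free end, tension +): N_CD = 15.2 kN, N_BC = 55 kN, N_AB = 66.6 kN.
A_AB = 394.1 mm².
A_CD = 1218 mm².
δ_AB = 66600·565/(394.1·210000) = 0.4547 mm
δ_BC = 55000·709/(735·210000) = 0.2526 mm
δ_CD = 15200·246/(1218·210000) = 0.01462 mm
δ = Σδ_i = 0.722 mm.

0.722 mm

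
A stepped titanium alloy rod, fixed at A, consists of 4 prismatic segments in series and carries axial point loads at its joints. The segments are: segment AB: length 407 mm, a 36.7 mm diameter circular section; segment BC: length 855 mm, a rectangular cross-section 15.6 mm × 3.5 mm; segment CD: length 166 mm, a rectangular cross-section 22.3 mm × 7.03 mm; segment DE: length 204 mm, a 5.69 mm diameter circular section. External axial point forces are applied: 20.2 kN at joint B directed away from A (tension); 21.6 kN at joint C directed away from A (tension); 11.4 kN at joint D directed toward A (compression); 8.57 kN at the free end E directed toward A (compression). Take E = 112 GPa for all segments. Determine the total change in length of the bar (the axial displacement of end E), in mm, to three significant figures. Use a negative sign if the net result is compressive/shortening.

-0.500 mm

Internal axial forces (sectioning from the free end, tension +): N_DE = -8.57 kN, N_CD = -19.97 kN, N_BC = 1.63 kN, N_AB = 21.83 kN.
A_AB = 1058 mm².
A_BC = 54.6 mm².
A_CD = 156.8 mm².
A_DE = 25.43 mm².
δ_AB = 21830·407/(1058·112000) = 0.07499 mm
δ_BC = 1630·855/(54.6·112000) = 0.2279 mm
δ_CD = -19970·166/(156.8·112000) = -0.1888 mm
δ_DE = -8570·204/(25.43·112000) = -0.6139 mm
δ = Σδ_i = -0.4998 mm.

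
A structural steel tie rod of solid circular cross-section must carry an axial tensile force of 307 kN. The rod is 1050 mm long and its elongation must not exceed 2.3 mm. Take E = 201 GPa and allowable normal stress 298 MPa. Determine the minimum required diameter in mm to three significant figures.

36.2 mm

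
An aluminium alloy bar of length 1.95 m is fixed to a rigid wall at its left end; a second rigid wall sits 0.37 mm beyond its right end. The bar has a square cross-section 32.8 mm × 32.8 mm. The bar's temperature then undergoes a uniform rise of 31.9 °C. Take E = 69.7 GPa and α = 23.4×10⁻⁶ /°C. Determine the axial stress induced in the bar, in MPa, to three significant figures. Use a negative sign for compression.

-38.8 MPa

Free thermal expansion αLΔT = 23.4e-6 · 1950 · 31.9 = 1.456 mm.
The walls engage after the gap closes; constrained expansion = 1.456 − 0.37 = 1.086 mm.
The walls impose strain ε = −(1.086)/1950 = -5.5672e-04; σ = Eε = 69700 · -5.5672e-04 = -38.8 MPa.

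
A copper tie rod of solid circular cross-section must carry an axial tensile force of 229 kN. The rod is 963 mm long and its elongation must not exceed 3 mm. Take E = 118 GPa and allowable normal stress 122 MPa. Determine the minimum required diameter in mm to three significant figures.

48.9 mm

Required area A ≥ P/σ_allow = 229000/122 = 1877 mm².
For a solid circular section, d ≥ √(4A/π) = 48.89 mm.
Elongation limit: A ≥ PL/(Eδ_allow) = 229000·963/(118000·3) = 623 mm² ⇒ d ≥ 28.16 mm.
The stress limit governs.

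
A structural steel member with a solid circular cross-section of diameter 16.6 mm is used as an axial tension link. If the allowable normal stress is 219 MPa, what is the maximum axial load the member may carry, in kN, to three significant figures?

A = 216.4 mm².
P_max = σ_allow · A = 219 · 216.4 = 47400 N = 47.4 kN.

47.4 kN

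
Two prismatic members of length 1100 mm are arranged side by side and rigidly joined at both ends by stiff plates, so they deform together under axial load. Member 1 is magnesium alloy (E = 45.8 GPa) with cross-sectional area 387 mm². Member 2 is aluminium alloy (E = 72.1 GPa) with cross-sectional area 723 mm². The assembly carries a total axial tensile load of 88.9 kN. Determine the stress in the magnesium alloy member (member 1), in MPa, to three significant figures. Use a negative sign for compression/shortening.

Equal strain + equilibrium ⇒ each member carries load in proportion to AE: A₁E₁ = 17720000 N, A₂E₂ = 52130000 N, ΣAE = 69850000 N.
σ₁ = P·E₁/ΣAE = 88900·45800/69850000 = 58.29 MPa.

58.3 MPa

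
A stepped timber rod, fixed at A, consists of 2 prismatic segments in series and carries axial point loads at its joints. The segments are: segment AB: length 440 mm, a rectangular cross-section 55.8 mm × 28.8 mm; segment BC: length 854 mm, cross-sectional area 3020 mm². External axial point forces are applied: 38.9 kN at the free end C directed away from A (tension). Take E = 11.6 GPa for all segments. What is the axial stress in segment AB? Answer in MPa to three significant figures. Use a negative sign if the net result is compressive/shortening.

Internal axial forces (sectioning from the free end, tension +): N_BC = 38.9 kN, N_AB = 38.9 kN.
A_AB = 1607 mm².
σ_AB = N_AB/A_AB = 38900/1607 = 24.21 MPa.

24.2 MPa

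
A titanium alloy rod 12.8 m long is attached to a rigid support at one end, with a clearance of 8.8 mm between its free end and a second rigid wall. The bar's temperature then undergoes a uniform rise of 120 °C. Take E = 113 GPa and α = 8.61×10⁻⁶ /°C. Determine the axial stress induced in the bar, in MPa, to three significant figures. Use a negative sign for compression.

Free thermal expansion αLΔT = 8.61e-6 · 12800 · 120 = 13.22 mm.
The walls engage after the gap closes; constrained expansion = 13.22 − 8.8 = 4.425 mm.
The walls impose strain ε = −(4.425)/12800 = -3.4570e-04; σ = Eε = 113000 · -3.4570e-04 = -39.06 MPa.

-39.1 MPa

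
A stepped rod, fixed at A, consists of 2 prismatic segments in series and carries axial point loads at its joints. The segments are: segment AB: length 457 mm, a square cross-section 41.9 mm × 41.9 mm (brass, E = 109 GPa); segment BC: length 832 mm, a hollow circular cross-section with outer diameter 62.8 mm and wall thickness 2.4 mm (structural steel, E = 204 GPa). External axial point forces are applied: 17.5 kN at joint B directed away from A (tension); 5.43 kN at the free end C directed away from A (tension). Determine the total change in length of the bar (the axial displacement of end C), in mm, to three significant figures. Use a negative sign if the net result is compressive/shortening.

0.103 mm

Internal axial forces (sectioning from the free end, tension +): N_BC = 5.43 kN, N_AB = 22.93 kN.
A_AB = 1756 mm².
A_BC = 455.4 mm².
δ_AB = 22930·457/(1756·109000) = 0.05476 mm
δ_BC = 5430·832/(455.4·204000) = 0.04863 mm
δ = Σδ_i = 0.1034 mm.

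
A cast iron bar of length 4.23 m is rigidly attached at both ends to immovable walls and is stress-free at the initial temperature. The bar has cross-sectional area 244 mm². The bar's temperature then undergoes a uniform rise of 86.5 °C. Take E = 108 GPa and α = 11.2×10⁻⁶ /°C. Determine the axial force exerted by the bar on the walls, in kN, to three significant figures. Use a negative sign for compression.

Free thermal expansion αLΔT = 11.2e-6 · 4230 · 86.5 = 4.098 mm.
The walls impose strain ε = −(4.098)/4230 = -9.6880e-04; σ = Eε = 108000 · -9.6880e-04 = -104.6 MPa.
Wall reaction R = σ·A = -104.6·244 = -25530 N = -25.53 kN.

-25.5 kN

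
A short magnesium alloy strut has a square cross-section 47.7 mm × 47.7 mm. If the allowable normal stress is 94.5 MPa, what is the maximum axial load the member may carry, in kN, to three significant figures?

215 kN

A = 2275 mm².
P_max = σ_allow · A = 94.5 · 2275 = 215000 N = 215 kN.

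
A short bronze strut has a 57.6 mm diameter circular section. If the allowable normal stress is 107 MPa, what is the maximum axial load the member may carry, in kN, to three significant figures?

A = 2606 mm².
P_max = σ_allow · A = 107 · 2606 = 278800 N = 278.8 kN.

279 kN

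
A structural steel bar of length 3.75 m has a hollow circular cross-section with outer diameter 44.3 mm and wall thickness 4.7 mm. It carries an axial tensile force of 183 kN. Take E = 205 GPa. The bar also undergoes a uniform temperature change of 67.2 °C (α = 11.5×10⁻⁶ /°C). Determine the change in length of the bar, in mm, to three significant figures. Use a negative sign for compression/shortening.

A = 584.7 mm².
δ_mech = NL/(AE) = 183000·3750/(584.7·205000) = 5.725 mm.
δ_thermal = αLΔT = 11.5e-6·3750·67.2 = 2.898 mm.
δ = δ_mech + δ_thermal = 8.623 mm.

8.62 mm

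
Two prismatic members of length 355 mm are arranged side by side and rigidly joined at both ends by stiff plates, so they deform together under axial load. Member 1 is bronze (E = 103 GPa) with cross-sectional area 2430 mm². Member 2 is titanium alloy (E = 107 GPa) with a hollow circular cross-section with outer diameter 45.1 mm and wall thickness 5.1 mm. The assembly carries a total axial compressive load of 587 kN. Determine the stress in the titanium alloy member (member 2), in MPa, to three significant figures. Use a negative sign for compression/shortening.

A_2 = 640.9 mm².
Equal strain + equilibrium ⇒ each member carries load in proportion to AE: A₁E₁ = 250300000 N, A₂E₂ = 68570000 N, ΣAE = 318900000 N.
σ₂ = P·E₂/ΣAE = -587000·107000/318900000 = -197 MPa.

-197 MPa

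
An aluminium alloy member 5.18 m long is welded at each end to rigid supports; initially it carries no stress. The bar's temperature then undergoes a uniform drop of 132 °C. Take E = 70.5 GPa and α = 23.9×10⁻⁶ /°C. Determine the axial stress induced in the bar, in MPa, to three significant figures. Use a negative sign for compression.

222 MPa

Free thermal expansion αLΔT = 23.9e-6 · 5180 · -132 = -16.34 mm.
The walls impose strain ε = −(-16.34)/5180 = 3.1548e-03; σ = Eε = 70500 · 3.1548e-03 = 222.4 MPa.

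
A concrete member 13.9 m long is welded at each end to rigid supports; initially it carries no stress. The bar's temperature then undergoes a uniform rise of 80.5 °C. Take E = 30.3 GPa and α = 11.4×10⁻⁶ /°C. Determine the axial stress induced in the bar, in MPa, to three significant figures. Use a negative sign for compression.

-27.8 MPa

Free thermal expansion αLΔT = 11.4e-6 · 13900 · 80.5 = 12.76 mm.
The walls impose strain ε = −(12.76)/13900 = -9.1770e-04; σ = Eε = 30300 · -9.1770e-04 = -27.81 MPa.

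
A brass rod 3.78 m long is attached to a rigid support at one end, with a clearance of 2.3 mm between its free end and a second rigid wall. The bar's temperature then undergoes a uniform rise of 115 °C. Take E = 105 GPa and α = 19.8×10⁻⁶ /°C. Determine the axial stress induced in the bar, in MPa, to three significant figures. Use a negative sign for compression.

Free thermal expansion αLΔT = 19.8e-6 · 3780 · 115 = 8.607 mm.
The walls engage after the gap closes; constrained expansion = 8.607 − 2.3 = 6.307 mm.
The walls impose strain ε = −(6.307)/3780 = -1.6685e-03; σ = Eε = 105000 · -1.6685e-03 = -175.2 MPa.

-175 MPa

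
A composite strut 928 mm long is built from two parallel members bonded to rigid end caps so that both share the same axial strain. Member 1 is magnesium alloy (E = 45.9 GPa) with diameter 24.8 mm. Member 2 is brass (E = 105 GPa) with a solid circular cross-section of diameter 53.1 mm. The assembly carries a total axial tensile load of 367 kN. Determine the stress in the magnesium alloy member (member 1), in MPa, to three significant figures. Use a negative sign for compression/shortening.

66.1 MPa

A_1 = 483.1 mm².
A_2 = 2215 mm².
Equal strain + equilibrium ⇒ each member carries load in proportion to AE: A₁E₁ = 22170000 N, A₂E₂ = 232500000 N, ΣAE = 254700000 N.
σ₁ = P·E₁/ΣAE = 367000·45900/254700000 = 66.14 MPa.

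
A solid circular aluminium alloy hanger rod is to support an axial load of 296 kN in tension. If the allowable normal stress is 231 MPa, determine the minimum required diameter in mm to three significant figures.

Required area A ≥ P/σ_allow = 296000/231 = 1281 mm².
For a solid circular section, d ≥ √(4A/π) = 40.39 mm.

40.4 mm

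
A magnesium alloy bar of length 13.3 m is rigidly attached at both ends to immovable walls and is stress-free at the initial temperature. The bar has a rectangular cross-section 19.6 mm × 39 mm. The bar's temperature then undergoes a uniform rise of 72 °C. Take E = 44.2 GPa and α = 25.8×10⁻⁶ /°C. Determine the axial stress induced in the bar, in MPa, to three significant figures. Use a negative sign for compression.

-82.1 MPa

Free thermal expansion αLΔT = 25.8e-6 · 13300 · 72 = 24.71 mm.
The walls impose strain ε = −(24.71)/13300 = -1.8576e-03; σ = Eε = 44200 · -1.8576e-03 = -82.11 MPa.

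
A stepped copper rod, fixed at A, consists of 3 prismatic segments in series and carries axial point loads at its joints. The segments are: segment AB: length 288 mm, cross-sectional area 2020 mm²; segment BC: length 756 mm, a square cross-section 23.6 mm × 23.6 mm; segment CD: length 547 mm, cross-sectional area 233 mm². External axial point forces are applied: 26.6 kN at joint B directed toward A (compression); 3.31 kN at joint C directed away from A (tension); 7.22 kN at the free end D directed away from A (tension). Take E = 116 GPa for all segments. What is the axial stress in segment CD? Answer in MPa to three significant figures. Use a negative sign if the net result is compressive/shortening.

Internal axial forces (sectioning from the free end, tension +): N_CD = 7.22 kN, N_BC = 10.53 kN, N_AB = -16.07 kN.
σ_CD = N_CD/A_CD = 7220/233 = 30.99 MPa.

31.0 MPa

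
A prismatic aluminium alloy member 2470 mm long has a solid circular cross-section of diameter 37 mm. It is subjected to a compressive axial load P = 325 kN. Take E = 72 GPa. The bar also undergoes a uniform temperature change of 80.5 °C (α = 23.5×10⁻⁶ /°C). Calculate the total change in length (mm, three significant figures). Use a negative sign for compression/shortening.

-5.70 mm

A = 1075 mm².
δ_mech = NL/(AE) = -325000·2470/(1075·72000) = -10.37 mm.
δ_thermal = αLΔT = 23.5e-6·2470·80.5 = 4.673 mm.
δ = δ_mech + δ_thermal = -5.697 mm.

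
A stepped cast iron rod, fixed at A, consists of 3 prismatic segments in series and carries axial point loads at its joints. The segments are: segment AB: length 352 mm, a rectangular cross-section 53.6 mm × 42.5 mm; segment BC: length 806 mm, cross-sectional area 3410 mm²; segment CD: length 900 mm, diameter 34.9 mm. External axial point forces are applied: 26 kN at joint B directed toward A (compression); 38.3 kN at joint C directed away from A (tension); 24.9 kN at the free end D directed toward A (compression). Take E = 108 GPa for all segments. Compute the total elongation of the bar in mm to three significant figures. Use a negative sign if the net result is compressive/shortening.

-0.206 mm

Internal axial forces (sectioning from the free end, tension +): N_CD = -24.9 kN, N_BC = 13.4 kN, N_AB = -12.6 kN.
A_AB = 2278 mm².
A_CD = 956.6 mm².
δ_AB = -12600·352/(2278·108000) = -0.01803 mm
δ_BC = 13400·806/(3410·108000) = 0.02933 mm
δ_CD = -24900·900/(956.6·108000) = -0.2169 mm
δ = Σδ_i = -0.2056 mm.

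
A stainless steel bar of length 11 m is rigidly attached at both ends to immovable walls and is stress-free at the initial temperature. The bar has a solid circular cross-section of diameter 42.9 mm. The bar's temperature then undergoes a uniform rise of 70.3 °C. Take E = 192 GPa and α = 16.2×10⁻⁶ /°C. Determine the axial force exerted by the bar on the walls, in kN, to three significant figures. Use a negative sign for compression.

Free thermal expansion αLΔT = 16.2e-6 · 11000 · 70.3 = 12.53 mm.
The walls impose strain ε = −(12.53)/11000 = -1.1389e-03; σ = Eε = 192000 · -1.1389e-03 = -218.7 MPa.
Wall reaction R = σ·A = -218.7·1445 = -316100 N = -316.1 kN.

-316 kN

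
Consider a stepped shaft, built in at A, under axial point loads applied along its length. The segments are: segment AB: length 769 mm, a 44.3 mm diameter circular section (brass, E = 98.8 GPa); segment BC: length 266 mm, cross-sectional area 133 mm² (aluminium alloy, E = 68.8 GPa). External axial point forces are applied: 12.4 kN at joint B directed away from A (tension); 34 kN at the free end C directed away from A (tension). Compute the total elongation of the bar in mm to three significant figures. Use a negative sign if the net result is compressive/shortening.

1.22 mm

Internal axial forces (sectioning from the free end, tension +): N_BC = 34 kN, N_AB = 46.4 kN.
A_AB = 1541 mm².
δ_AB = 46400·769/(1541·98800) = 0.2343 mm
δ_BC = 34000·266/(133·68800) = 0.9884 mm
δ = Σδ_i = 1.223 mm.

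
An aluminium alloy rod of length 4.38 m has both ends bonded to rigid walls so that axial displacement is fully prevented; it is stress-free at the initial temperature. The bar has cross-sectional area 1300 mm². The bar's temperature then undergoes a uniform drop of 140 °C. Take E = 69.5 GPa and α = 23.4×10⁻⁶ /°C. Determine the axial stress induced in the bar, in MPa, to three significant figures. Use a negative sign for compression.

228 MPa

Free thermal expansion αLΔT = 23.4e-6 · 4380 · -140 = -14.35 mm.
The walls impose strain ε = −(-14.35)/4380 = 3.2760e-03; σ = Eε = 69500 · 3.2760e-03 = 227.7 MPa.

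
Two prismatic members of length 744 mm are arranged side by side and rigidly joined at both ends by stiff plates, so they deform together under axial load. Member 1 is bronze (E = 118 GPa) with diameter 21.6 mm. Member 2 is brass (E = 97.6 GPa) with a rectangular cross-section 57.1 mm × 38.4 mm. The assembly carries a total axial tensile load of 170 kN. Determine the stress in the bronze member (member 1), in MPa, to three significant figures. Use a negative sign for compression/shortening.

A_1 = 366.4 mm².
A_2 = 2193 mm².
Equal strain + equilibrium ⇒ each member carries load in proportion to AE: A₁E₁ = 43240000 N, A₂E₂ = 214000000 N, ΣAE = 257200000 N.
σ₁ = P·E₁/ΣAE = 170000·118000/257200000 = 77.98 MPa.

78.0 MPa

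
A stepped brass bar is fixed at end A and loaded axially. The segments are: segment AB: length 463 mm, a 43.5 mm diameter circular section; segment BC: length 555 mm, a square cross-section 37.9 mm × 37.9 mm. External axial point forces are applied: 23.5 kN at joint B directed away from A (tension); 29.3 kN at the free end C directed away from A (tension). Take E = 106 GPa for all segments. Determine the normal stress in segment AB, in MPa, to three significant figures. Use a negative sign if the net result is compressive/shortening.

Internal axial forces (sectioning from the free end, tension +): N_BC = 29.3 kN, N_AB = 52.8 kN.
A_AB = 1486 mm².
σ_AB = N_AB/A_AB = 52800/1486 = 35.53 MPa.

35.5 MPa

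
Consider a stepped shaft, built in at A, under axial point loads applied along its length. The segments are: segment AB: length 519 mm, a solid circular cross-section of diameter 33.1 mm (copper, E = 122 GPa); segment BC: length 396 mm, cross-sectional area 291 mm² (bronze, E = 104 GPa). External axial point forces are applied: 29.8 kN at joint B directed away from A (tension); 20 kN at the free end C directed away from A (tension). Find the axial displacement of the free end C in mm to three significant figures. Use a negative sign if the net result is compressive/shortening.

Internal axial forces (sectioning from the free end, tension +): N_BC = 20 kN, N_AB = 49.8 kN.
A_AB = 860.5 mm².
δ_AB = 49800·519/(860.5·122000) = 0.2462 mm
δ_BC = 20000·396/(291·104000) = 0.2617 mm
δ = Σδ_i = 0.5079 mm.

0.508 mm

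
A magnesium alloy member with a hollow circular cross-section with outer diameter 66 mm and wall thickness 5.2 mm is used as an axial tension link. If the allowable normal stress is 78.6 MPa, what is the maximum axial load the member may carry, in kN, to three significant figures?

A = 993.2 mm².
P_max = σ_allow · A = 78.6 · 993.2 = 78070 N = 78.07 kN.

78.1 kN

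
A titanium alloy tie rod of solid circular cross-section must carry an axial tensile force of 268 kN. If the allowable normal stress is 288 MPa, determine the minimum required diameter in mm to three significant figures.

Required area A ≥ P/σ_allow = 268000/288 = 930.6 mm².
For a solid circular section, d ≥ √(4A/π) = 34.42 mm.

34.4 mm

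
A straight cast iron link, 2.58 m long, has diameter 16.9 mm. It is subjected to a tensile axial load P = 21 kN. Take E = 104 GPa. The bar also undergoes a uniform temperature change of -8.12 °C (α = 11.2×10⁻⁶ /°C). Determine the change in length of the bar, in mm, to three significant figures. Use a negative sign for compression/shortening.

A = 224.3 mm².
δ_mech = NL/(AE) = 21000·2580/(224.3·104000) = 2.322 mm.
δ_thermal = αLΔT = 11.2e-6·2580·-8.12 = -0.2346 mm.
δ = δ_mech + δ_thermal = 2.088 mm.

2.09 mm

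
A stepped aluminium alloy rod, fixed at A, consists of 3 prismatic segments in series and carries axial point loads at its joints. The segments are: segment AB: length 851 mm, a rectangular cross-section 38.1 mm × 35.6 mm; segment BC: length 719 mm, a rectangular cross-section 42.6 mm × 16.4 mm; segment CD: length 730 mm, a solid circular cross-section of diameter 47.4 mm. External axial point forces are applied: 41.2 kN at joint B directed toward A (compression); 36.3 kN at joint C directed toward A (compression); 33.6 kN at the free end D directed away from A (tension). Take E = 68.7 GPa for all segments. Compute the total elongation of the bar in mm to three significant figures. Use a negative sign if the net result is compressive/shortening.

Internal axial forces (sectioning from the free end, tension +): N_CD = 33.6 kN, N_BC = -2.7 kN, N_AB = -43.9 kN.
A_AB = 1356 mm².
A_BC = 698.6 mm².
A_CD = 1765 mm².
δ_AB = -43900·851/(1356·68700) = -0.4009 mm
δ_BC = -2700·719/(698.6·68700) = -0.04045 mm
δ_CD = 33600·730/(1765·68700) = 0.2023 mm
δ = Σδ_i = -0.239 mm.

-0.239 mm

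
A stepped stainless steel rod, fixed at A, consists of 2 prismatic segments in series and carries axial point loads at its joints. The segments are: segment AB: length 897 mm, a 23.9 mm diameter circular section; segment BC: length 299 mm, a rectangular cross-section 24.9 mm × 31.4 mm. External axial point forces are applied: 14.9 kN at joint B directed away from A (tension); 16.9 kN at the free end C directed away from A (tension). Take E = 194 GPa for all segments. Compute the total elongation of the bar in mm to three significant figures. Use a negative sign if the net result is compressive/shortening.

0.361 mm

Internal axial forces (sectioning from the free end, tension +): N_BC = 16.9 kN, N_AB = 31.8 kN.
A_AB = 448.6 mm².
A_BC = 781.9 mm².
δ_AB = 31800·897/(448.6·194000) = 0.3277 mm
δ_BC = 16900·299/(781.9·194000) = 0.03331 mm
δ = Σδ_i = 0.3611 mm.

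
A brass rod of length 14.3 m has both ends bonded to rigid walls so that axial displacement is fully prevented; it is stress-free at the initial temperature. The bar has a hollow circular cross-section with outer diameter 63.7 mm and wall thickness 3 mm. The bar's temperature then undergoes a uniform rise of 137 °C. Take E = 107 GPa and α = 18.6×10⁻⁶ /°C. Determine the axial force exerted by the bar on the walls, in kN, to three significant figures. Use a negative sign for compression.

Free thermal expansion αLΔT = 18.6e-6 · 14300 · 137 = 36.44 mm.
The walls impose strain ε = −(36.44)/14300 = -2.5482e-03; σ = Eε = 107000 · -2.5482e-03 = -272.7 MPa.
Wall reaction R = σ·A = -272.7·572.1 = -156000 N = -156 kN.

-156 kN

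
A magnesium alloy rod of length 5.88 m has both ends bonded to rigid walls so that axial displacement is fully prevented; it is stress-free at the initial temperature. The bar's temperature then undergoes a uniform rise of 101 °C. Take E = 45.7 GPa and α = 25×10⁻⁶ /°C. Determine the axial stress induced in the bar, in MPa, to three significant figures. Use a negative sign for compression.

-115 MPa

Free thermal expansion αLΔT = 25e-6 · 5880 · 101 = 14.85 mm.
The walls impose strain ε = −(14.85)/5880 = -2.5250e-03; σ = Eε = 45700 · -2.5250e-03 = -115.4 MPa.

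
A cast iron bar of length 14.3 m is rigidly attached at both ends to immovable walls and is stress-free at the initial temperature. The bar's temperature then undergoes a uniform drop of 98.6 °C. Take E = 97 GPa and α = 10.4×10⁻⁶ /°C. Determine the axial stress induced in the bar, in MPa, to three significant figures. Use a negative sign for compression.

99.5 MPa

Free thermal expansion αLΔT = 10.4e-6 · 14300 · -98.6 = -14.66 mm.
The walls impose strain ε = −(-14.66)/14300 = 1.0254e-03; σ = Eε = 97000 · 1.0254e-03 = 99.47 MPa.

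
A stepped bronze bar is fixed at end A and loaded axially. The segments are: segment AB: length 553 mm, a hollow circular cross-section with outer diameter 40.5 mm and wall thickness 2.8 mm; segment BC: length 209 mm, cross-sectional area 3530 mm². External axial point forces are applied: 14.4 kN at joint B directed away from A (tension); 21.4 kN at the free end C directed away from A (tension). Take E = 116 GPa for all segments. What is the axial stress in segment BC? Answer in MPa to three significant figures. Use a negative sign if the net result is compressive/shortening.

Internal axial forces (sectioning from the free end, tension +): N_BC = 21.4 kN, N_AB = 35.8 kN.
σ_BC = N_BC/A_BC = 21400/3530 = 6.062 MPa.

6.06 MPa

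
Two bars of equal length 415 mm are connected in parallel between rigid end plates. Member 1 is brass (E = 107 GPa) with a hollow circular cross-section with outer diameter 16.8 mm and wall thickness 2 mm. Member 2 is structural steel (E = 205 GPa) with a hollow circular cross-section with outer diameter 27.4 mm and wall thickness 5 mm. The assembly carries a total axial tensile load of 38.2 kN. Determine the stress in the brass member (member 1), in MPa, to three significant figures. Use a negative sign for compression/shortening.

A_1 = 92.99 mm².
A_2 = 351.9 mm².
Equal strain + equilibrium ⇒ each member carries load in proportion to AE: A₁E₁ = 9950000 N, A₂E₂ = 72130000 N, ΣAE = 82080000 N.
σ₁ = P·E₁/ΣAE = 38200·107000/82080000 = 49.8 MPa.

49.8 MPa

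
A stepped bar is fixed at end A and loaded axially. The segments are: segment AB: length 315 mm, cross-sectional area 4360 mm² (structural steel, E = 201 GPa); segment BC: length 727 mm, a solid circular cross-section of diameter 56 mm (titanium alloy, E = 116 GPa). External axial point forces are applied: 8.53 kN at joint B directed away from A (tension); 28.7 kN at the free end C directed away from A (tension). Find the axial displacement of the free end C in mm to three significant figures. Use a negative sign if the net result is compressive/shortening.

Internal axial forces (sectioning from the free end, tension +): N_BC = 28.7 kN, N_AB = 37.23 kN.
A_BC = 2463 mm².
δ_AB = 37230·315/(4360·201000) = 0.01338 mm
δ_BC = 28700·727/(2463·116000) = 0.07303 mm
δ = Σδ_i = 0.08641 mm.

0.0864 mm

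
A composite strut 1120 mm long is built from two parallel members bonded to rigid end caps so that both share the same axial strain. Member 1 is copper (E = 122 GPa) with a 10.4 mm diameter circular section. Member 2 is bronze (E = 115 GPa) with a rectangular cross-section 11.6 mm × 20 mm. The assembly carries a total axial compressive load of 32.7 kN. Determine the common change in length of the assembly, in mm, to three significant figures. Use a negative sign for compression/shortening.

A_1 = 84.95 mm².
A_2 = 232 mm².
Equal strain + equilibrium ⇒ each member carries load in proportion to AE: A₁E₁ = 10360000 N, A₂E₂ = 26680000 N, ΣAE = 37040000 N.
δ = PL/ΣAE = -32700·1120/37040000 = -0.9887 mm.

-0.989 mm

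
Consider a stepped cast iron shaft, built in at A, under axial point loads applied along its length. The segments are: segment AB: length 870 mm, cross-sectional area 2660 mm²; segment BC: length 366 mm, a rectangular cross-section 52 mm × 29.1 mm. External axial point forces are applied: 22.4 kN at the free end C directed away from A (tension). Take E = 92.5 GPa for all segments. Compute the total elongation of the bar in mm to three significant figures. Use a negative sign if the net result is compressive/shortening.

0.138 mm

Internal axial forces (sectioning from the free end, tension +): N_BC = 22.4 kN, N_AB = 22.4 kN.
A_BC = 1513 mm².
δ_AB = 22400·870/(2660·92500) = 0.0792 mm
δ_BC = 22400·366/(1513·92500) = 0.05857 mm
δ = Σδ_i = 0.1378 mm.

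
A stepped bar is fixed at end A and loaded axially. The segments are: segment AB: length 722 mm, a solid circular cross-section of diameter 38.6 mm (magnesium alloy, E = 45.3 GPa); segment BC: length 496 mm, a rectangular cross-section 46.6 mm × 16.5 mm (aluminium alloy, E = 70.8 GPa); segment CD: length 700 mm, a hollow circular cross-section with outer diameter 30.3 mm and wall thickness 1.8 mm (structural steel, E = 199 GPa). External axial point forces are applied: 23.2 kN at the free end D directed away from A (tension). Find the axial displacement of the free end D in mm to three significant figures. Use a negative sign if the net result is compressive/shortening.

Internal axial forces (sectioning from the free end, tension +): N_CD = 23.2 kN, N_BC = 23.2 kN, N_AB = 23.2 kN.
A_AB = 1170 mm².
A_BC = 768.9 mm².
A_CD = 161.2 mm².
δ_AB = 23200·722/(1170·45300) = 0.316 mm
δ_BC = 23200·496/(768.9·70800) = 0.2114 mm
δ_CD = 23200·700/(161.2·199000) = 0.5064 mm
δ = Σδ_i = 1.034 mm.

1.03 mm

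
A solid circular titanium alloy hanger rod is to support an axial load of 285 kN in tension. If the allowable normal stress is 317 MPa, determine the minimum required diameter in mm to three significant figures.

33.8 mm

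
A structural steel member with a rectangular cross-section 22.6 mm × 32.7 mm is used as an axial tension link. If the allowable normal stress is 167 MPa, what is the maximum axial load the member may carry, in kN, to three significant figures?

A = 739 mm².
P_max = σ_allow · A = 167 · 739 = 123400 N = 123.4 kN.

123 kN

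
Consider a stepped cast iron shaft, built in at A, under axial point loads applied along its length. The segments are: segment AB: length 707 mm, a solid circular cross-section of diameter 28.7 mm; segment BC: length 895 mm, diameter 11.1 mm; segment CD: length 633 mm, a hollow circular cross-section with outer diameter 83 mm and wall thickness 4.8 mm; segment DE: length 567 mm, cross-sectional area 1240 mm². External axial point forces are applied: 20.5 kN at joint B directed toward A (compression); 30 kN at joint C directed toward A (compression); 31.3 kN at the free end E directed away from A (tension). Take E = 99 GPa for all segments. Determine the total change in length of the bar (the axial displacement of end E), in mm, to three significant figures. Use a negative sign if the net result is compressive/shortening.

0.224 mm

Internal axial forces (sectioning from the free end, tension +): N_DE = 31.3 kN, N_CD = 31.3 kN, N_BC = 1.3 kN, N_AB = -19.2 kN.
A_AB = 646.9 mm².
A_BC = 96.77 mm².
A_CD = 1179 mm².
δ_AB = -19200·707/(646.9·99000) = -0.2119 mm
δ_BC = 1300·895/(96.77·99000) = 0.1214 mm
δ_CD = 31300·633/(1179·99000) = 0.1697 mm
δ_DE = 31300·567/(1240·99000) = 0.1446 mm
δ = Σδ_i = 0.2238 mm.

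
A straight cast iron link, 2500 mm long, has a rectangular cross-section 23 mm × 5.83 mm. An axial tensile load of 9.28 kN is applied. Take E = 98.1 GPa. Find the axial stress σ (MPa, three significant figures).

A = 134.1 mm².
σ = N/A = 9280/134.1 = 69.21 MPa.

69.2 MPa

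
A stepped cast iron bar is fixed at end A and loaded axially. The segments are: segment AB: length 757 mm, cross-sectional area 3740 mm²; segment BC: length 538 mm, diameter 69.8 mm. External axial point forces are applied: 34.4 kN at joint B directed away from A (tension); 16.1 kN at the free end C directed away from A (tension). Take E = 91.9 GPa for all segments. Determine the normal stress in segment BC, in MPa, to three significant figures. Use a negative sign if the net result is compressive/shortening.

4.21 MPa

Internal axial forces (sectioning from the free end, tension +): N_BC = 16.1 kN, N_AB = 50.5 kN.
A_BC = 3826 mm².
σ_BC = N_BC/A_BC = 16100/3826 = 4.208 MPa.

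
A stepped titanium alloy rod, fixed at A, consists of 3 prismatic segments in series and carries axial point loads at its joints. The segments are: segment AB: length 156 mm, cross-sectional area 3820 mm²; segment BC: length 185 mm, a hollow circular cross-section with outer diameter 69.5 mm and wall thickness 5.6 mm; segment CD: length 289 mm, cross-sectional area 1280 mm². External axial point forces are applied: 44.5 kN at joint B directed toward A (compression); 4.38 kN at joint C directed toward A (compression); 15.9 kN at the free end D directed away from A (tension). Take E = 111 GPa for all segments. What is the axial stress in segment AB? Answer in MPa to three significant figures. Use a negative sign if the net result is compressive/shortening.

-8.63 MPa

Internal axial forces (sectioning from the free end, tension +): N_CD = 15.9 kN, N_BC = 11.52 kN, N_AB = -32.98 kN.
σ_AB = N_AB/A_AB = -32980/3820 = -8.634 MPa.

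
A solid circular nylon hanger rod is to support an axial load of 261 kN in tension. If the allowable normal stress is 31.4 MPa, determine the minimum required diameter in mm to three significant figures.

103 mm

Required area A ≥ P/σ_allow = 261000/31.4 = 8312 mm².
For a solid circular section, d ≥ √(4A/π) = 102.9 mm.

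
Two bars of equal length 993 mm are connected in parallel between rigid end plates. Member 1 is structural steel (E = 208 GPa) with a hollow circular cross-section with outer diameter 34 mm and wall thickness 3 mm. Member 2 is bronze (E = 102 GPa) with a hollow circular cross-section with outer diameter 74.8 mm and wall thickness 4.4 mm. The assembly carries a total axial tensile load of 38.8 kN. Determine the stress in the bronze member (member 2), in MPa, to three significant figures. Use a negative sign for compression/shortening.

24.7 MPa

A_1 = 292.2 mm².
A_2 = 973.1 mm².
Equal strain + equilibrium ⇒ each member carries load in proportion to AE: A₁E₁ = 60770000 N, A₂E₂ = 99260000 N, ΣAE = 160000000 N.
σ₂ = P·E₂/ΣAE = 38800·102000/160000000 = 24.73 MPa.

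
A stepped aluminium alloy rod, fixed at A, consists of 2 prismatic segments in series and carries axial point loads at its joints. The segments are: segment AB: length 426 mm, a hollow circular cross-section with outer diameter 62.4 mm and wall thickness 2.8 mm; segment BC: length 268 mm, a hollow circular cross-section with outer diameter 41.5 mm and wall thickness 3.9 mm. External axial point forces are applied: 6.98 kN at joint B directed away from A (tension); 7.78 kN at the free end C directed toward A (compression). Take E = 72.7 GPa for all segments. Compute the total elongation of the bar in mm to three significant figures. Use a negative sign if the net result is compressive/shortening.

Internal axial forces (sectioning from the free end, tension +): N_BC = -7.78 kN, N_AB = -0.8 kN.
A_AB = 524.3 mm².
A_BC = 460.7 mm².
δ_AB = -800·426/(524.3·72700) = -0.008942 mm
δ_BC = -7780·268/(460.7·72700) = -0.06226 mm
δ = Σδ_i = -0.0712 mm.

-0.0712 mm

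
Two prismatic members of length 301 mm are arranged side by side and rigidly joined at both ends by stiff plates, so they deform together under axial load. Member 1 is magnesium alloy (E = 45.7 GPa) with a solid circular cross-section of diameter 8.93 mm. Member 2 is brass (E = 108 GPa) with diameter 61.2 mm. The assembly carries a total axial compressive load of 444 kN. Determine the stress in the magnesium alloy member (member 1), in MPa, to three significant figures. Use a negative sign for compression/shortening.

-63.3 MPa

A_1 = 62.63 mm².
A_2 = 2942 mm².
Equal strain + equilibrium ⇒ each member carries load in proportion to AE: A₁E₁ = 2862000 N, A₂E₂ = 317700000 N, ΣAE = 320600000 N.
σ₁ = P·E₁/ΣAE = -444000·45700/320600000 = -63.3 MPa.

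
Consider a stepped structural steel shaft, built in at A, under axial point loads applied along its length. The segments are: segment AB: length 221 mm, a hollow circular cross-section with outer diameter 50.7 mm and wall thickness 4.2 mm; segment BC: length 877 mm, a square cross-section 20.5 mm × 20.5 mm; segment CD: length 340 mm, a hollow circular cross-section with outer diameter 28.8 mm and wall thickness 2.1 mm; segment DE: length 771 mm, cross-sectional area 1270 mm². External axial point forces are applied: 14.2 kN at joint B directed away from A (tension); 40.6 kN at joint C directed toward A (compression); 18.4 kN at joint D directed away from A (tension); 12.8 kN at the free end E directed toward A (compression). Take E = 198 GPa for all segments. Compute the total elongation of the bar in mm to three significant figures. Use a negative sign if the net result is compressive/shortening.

Internal axial forces (sectioning from the free end, tension +): N_DE = -12.8 kN, N_CD = 5.6 kN, N_BC = -35 kN, N_AB = -20.8 kN.
A_AB = 613.6 mm².
A_BC = 420.2 mm².
A_CD = 176.1 mm².
δ_AB = -20800·221/(613.6·198000) = -0.03784 mm
δ_BC = -35000·877/(420.2·198000) = -0.3689 mm
δ_CD = 5600·340/(176.1·198000) = 0.05459 mm
δ_DE = -12800·771/(1270·198000) = -0.03925 mm
δ = Σδ_i = -0.3914 mm.

-0.391 mm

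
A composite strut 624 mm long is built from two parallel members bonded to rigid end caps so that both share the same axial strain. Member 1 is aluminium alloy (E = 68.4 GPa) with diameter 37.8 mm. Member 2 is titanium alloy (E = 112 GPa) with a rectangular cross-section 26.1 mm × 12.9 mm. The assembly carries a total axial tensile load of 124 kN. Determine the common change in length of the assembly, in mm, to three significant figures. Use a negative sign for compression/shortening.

A_1 = 1122 mm².
A_2 = 336.7 mm².
Equal strain + equilibrium ⇒ each member carries load in proportion to AE: A₁E₁ = 76760000 N, A₂E₂ = 37710000 N, ΣAE = 114500000 N.
δ = PL/ΣAE = 124000·624/114500000 = 0.676 mm.

0.676 mm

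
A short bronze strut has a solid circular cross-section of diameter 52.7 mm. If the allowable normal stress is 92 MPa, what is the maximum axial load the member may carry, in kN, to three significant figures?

201 kN

A = 2181 mm².
P_max = σ_allow · A = 92 · 2181 = 200700 N = 200.7 kN.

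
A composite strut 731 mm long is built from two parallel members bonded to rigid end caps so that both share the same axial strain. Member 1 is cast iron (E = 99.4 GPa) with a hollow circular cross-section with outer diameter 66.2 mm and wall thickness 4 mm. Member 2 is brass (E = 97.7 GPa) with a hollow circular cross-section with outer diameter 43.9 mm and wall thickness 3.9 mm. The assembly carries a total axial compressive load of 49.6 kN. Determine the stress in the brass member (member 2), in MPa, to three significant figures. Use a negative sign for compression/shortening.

-38.6 MPa

A_1 = 781.6 mm².
A_2 = 490.1 mm².
Equal strain + equilibrium ⇒ each member carries load in proportion to AE: A₁E₁ = 77690000 N, A₂E₂ = 47880000 N, ΣAE = 125600000 N.
σ₂ = P·E₂/ΣAE = -49600·97700/125600000 = -38.59 MPa.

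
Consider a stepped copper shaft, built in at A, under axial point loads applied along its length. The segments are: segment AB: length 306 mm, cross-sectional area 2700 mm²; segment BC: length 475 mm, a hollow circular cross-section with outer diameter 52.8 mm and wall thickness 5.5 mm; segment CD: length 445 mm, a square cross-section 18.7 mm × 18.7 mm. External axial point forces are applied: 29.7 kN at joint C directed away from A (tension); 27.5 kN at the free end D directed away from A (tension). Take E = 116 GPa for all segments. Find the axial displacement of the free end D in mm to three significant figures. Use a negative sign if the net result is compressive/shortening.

0.644 mm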